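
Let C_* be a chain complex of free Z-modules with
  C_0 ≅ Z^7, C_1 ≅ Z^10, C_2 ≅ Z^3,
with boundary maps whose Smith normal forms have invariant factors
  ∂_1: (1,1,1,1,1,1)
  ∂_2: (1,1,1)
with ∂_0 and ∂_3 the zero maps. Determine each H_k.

H_0: b_0 = 7 − 0 − 6 = 1; torsion from ∂_1 factors > 1: none. So H_0 ≅ Z.
H_1: b_1 = 10 − 6 − 3 = 1; torsion from ∂_2 factors > 1: none. So H_1 ≅ Z.
H_2: b_2 = 3 − 3 − 0 = 0; torsion from ∂_3 factors > 1: none. So H_2 ≅ 0.

H_0 ≅ Z,  H_1 ≅ Z,  H_2 = 0.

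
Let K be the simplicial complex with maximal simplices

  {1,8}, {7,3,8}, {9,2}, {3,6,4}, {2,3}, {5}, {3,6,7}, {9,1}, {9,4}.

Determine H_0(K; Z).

We work with the vertex ordering 1 < 2 < 3 < 4 < 5 < 6 < 7 < 8 < 9. The simplices of K, each written with vertices in increasing order, are:

  0-simplices (9): [1], [2], [3], [4], [5], [6], [7], [8], [9]
  1-simplices (12): [1,8], [1,9], [2,3], [2,9], [3,4], [3,6], [3,7], [3,8], [4,6], [4,9], [6,7], [7,8]
  2-simplices (3): [3,4,6], [3,6,7], [3,7,8]

so the chain groups are C_0 ≅ Z^9, C_1 ≅ Z^12, C_2 ≅ Z^3.

∂_1: C_1 → C_0 maps an edge to its endpoints' difference, ∂[p,q] = q − p. For instance
  ∂[2,9] = [9] − [2].
The 9×12 boundary matrix has rank 7 and Smith normal form diag(1,1,1,1,1,1,1).

Boundary ∂_2: C_2 → C_1 acts by ∂[p,q,r] = [q,r] − [p,r] + [p,q]. For instance
  ∂[3,4,6] = [4,6] − [3,6] + [3,4],
  ∂[3,7,8] = [7,8] − [3,8] + [3,7].
The resulting 12×3 matrix has rank 3, and its Smith normal form has invariant factors (1,1,1).

From H_k ≅ ker(∂_k) / im(∂_{k+1}) we obtain:

  H_0: rank C_0 − rank ∂_1 = 9 − 7 = 2, and the invariant factors of ∂_1 are all 1, so H_0 ≅ Z^2.

H_0 = Z^2.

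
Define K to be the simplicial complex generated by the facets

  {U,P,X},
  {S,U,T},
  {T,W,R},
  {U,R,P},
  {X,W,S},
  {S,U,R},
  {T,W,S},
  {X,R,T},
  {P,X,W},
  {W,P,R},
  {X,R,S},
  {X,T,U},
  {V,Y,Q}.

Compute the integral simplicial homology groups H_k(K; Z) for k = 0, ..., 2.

Order the vertices as P < Q < R < S < T < U < V < W < X < Y. Listing each simplex with vertices in this order, K has dimension 2 with simplices:

  0-simplices (10): P, Q, R, S, T, U, V, W, X, Y
  1-simplices (21): PR, PU, PW, PX, QV, QY, RS, RT, RU, RW, RX, ST, SU, SW, SX, TU, TW, TX, UX, VY, WX
  2-simplices (13): PRU, PRW, PUX, PWX, QVY, RSU, RSX, RTW, RTX, STU, STW, SWX, TUX

giving chain groups C_0 ≅ Z^10, C_1 ≅ Z^21, C_2 ≅ Z^13.

∂_1: C_1 → C_0 sends each edge [p,q] (with p < q) to q − p. For instance
  ∂UX = X − U.
The resulting 10×21 matrix has rank 8, and its Smith normal form has invariant factors (1,1,1,1,1,1,1,1).

The boundary map ∂_2: C_2 → C_1 sends each 2-simplex [p,q,r] to [q,r] − [p,r] + [p,q]. For instance
  ∂PWX = WX − PX + PW,
  ∂RTX = TX − RX + RT.
This gives a 21×13 integer matrix of rank 13; reducing to Smith normal form yields diagonal entries (1,1,1,1,1,1,1,1,1,1,1,1,2).

Now H_k = ker ∂_k / im ∂_{k+1}, so:

  H_0: rank C_0 − rank ∂_1 = 10 − 8 = 2, and the invariant factors of ∂_1 are all 1, so H_0 ≅ Z^2.
  H_1: rank ker ∂_1 − rank ∂_2 = (21 − 8) − 13 = 0, and ∂_2 has invariant factor 2 > 1, so H_1 ≅ Z_2.
  H_2: rank ker ∂_2 − rank ∂_3 = (13 − 13) − 0 = 0, and there is no ∂_3, so H_2 ≅ 0.

(K is a triangulation of the disjoint union of the real projective plane RP^2 and the 2-simplex.)

H_0 = Z^2,  H_1 = Z_2,  H_2 = 0.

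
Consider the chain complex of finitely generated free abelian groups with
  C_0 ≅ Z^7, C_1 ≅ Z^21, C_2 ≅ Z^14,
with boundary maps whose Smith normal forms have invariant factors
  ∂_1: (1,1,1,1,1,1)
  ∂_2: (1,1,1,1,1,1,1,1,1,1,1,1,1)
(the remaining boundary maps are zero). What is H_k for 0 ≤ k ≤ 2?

H_0: b_0 = 7 − 0 − 6 = 1; torsion from ∂_1 factors > 1: none. So H_0 = Z.
H_1: b_1 = 21 − 6 − 13 = 2; torsion from ∂_2 factors > 1: none. So H_1 = Z^2.
H_2: b_2 = 14 − 13 − 0 = 1; torsion from ∂_3 factors > 1: none. So H_2 = Z.

H_0 = Z,  H_1 = Z^2,  H_2 = Z.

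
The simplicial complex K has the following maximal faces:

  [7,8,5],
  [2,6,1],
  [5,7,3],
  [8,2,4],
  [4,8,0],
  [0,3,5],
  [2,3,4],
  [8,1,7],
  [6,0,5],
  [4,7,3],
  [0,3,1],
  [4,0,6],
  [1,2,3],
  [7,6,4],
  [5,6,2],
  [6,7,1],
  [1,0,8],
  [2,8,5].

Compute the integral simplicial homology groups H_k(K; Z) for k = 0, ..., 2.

H_0 ≅ Z,  H_1 ≅ Z^2,  H_2 ≅ Z.

Fix the vertex order 0 < 1 < 2 < 3 < 4 < 5 < 6 < 7 < 8 and write every simplex with vertices in increasing order. Then dim K = 2 and the simplices of K are:

  0-simplices (9): [0], [1], [2], [3], [4], [5], [6], [7], [8]
  1-simplices (27): (27 of them)
  2-simplices (18): [0,1,3], [0,1,8], [0,3,5], [0,4,6], [0,4,8], [0,5,6], [1,2,3], [1,2,6], [1,6,7], [1,7,8], [2,3,4], [2,4,8], [2,5,6], [2,5,8], [3,4,7], [3,5,7], [4,6,7], [5,7,8]

so the chain groups are C_0 ≅ Z^9, C_1 ≅ Z^27, C_2 ≅ Z^18.

Boundary ∂_1: C_1 → C_0 is given by ∂[p,q] = [q] − [p]. For instance
  ∂[2,4] = [4] − [2].
The 9×27 boundary matrix has rank 8 and Smith normal form diag(1,1,1,1,1,1,1,1).

Boundary ∂_2: C_2 → C_1 sends each 2-simplex [p,q,r] to [q,r] − [p,r] + [p,q]. For instance
  ∂[0,3,5] = [3,5] − [0,5] + [0,3],
  ∂[4,6,7] = [6,7] − [4,7] + [4,6].
As a 27×18 matrix over Z this has rank 17, with invariant factors (1,1,1,1,1,1,1,1,1,1,1,1,1,1,1,1,1).

From H_k ≅ ker(∂_k) / im(∂_{k+1}) we obtain:

  H_0: rank C_0 − rank ∂_1 = 9 − 8 = 1, and the invariant factors of ∂_1 are all 1, so H_0 = Z.
  H_1: rank ker ∂_1 − rank ∂_2 = (27 − 8) − 17 = 2, and the invariant factors of ∂_2 are all 1, so H_1 = Z^2.
  H_2: rank ker ∂_2 − rank ∂_3 = (18 − 17) − 0 = 1, and there is no ∂_3, so H_2 = Z.

As a check, the Euler characteristic is 9 − 27 + 18 = 0, which agrees with 1 − 2 + 1 = 0.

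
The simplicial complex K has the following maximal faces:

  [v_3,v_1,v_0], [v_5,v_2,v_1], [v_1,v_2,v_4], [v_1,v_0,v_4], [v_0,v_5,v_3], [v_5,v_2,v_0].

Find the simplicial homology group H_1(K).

Fix the vertex order v_0 < v_1 < v_2 < v_3 < v_4 < v_5 and write every simplex with vertices in increasing order. Then dim K = 2 and the simplices of K are:

  0-simplices (6): [v_0], [v_1], [v_2], [v_3], [v_4], [v_5]
  1-simplices (12): [v_0,v_1], [v_0,v_2], [v_0,v_3], [v_0,v_4], [v_0,v_5], [v_1,v_2], [v_1,v_3], [v_1,v_4], [v_1,v_5], [v_2,v_4], [v_2,v_5], [v_3,v_5]
  2-simplices (6): [v_0,v_1,v_3], [v_0,v_1,v_4], [v_0,v_2,v_5], [v_0,v_3,v_5], [v_1,v_2,v_4], [v_1,v_2,v_5]

giving chain groups C_0 ≅ Z^6, C_1 ≅ Z^12, C_2 ≅ Z^6.

∂_1: C_1 → C_0 is given by ∂[p,q] = [q] − [p]. For instance
  ∂[v_2,v_5] = [v_5] − [v_2].
As a 6×12 matrix over Z this has rank 5, with invariant factors (1,1,1,1,1).

∂_2: C_2 → C_1 acts by ∂[p,q,r] = [q,r] − [p,r] + [p,q]. For instance
  ∂[v_1,v_2,v_4] = [v_2,v_4] − [v_1,v_4] + [v_1,v_2],
  ∂[v_0,v_1,v_3] = [v_1,v_3] − [v_0,v_3] + [v_0,v_1].
This gives a 12×6 integer matrix of rank 6; reducing to Smith normal form yields diagonal entries (1,1,1,1,1,1).

Computing H_k = (kernel of ∂_k) / (image of ∂_{k+1}):

  H_1: rank ker ∂_1 − rank ∂_2 = (12 − 5) − 6 = 1, and the invariant factors of ∂_2 are all 1, so H_1 = Z.

H_1 ≅ Z.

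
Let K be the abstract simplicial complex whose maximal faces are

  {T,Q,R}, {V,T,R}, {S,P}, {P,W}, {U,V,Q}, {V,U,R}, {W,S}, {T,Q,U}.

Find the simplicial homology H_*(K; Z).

H_0 = Z^2,  H_1 = Z^2,  H_2 = 0.

Order the vertices as P < Q < R < S < T < U < V < W. Listing each simplex with vertices in this order, K has dimension 2 with simplices:

  0-simplices (8): P, Q, R, S, T, U, V, W
  1-simplices (13): PS, PW, QR, QT, QU, QV, RT, RU, RV, SW, TU, TV, UV
  2-simplices (5): QRT, QTU, QUV, RTV, RUV

giving chain groups C_0 ≅ Z^8, C_1 ≅ Z^13, C_2 ≅ Z^5.

∂_1: C_1 → C_0 sends each edge [p,q] (with p < q) to q − p. For instance
  ∂UV = V − U.
The 8×13 boundary matrix has rank 6 and Smith normal form diag(1,1,1,1,1,1).

The boundary map ∂_2: C_2 → C_1 sends each 2-simplex [p,q,r] to [q,r] − [p,r] + [p,q]. For instance
  ∂QRT = RT − QT + QR,
  ∂QUV = UV − QV + QU.
As a 13×5 matrix over Z this has rank 5, with invariant factors (1,1,1,1,1).

Computing H_k = (kernel of ∂_k) / (image of ∂_{k+1}):

  H_0: rank C_0 − rank ∂_1 = 8 − 6 = 2, and the invariant factors of ∂_1 are all 1, so H_0 = Z^2.
  H_1: rank ker ∂_1 − rank ∂_2 = (13 − 6) − 5 = 2, and the invariant factors of ∂_2 are all 1, so H_1 = Z^2.
  H_2: rank ker ∂_2 − rank ∂_3 = (5 − 5) − 0 = 0, and there is no ∂_3, so H_2 = 0.

(K is a triangulation of the disjoint union of the circle S^1 and the Möbius band.)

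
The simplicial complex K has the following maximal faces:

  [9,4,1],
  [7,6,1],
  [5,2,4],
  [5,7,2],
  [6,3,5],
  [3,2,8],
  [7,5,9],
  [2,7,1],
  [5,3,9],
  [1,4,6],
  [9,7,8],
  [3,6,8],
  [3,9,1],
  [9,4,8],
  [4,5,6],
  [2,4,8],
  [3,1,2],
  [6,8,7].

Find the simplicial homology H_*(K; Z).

Order the vertices as 1 < 2 < 3 < 4 < 5 < 6 < 7 < 8 < 9. Listing each simplex with vertices in this order, K has dimension 2 with simplices:

  0-simplices (9): [1], [2], [3], [4], [5], [6], [7], [8], [9]
  1-simplices (27): (27 of them)
  2-simplices (18): [1,2,3], [1,2,7], [1,3,9], [1,4,6], [1,4,9], [1,6,7], [2,3,8], [2,4,5], [2,4,8], [2,5,7], [3,5,6], [3,5,9], [3,6,8], [4,5,6], [4,8,9], [5,7,9], [6,7,8], [7,8,9]

so the chain groups are C_0 ≅ Z^9, C_1 ≅ Z^27, C_2 ≅ Z^18.

Boundary ∂_1: C_1 → C_0 is given by ∂[p,q] = [q] − [p]. For instance
  ∂[8,9] = [9] − [8].
As a 9×27 matrix over Z this has rank 8, with invariant factors (1,1,1,1,1,1,1,1).

The boundary map ∂_2: C_2 → C_1 maps a triangle to the signed sum of its edges. For instance
  ∂[1,4,9] = [4,9] − [1,9] + [1,4],
  ∂[7,8,9] = [8,9] − [7,9] + [7,8].
As a 27×18 matrix over Z this has rank 17, with invariant factors (1,1,1,1,1,1,1,1,1,1,1,1,1,1,1,1,1).

Now H_k = ker ∂_k / im ∂_{k+1}, so:

  H_0: rank C_0 − rank ∂_1 = 9 − 8 = 1, and the invariant factors of ∂_1 are all 1, so H_0 ≅ Z.
  H_1: rank ker ∂_1 − rank ∂_2 = (27 − 8) − 17 = 2, and the invariant factors of ∂_2 are all 1, so H_1 ≅ Z^2.
  H_2: rank ker ∂_2 − rank ∂_3 = (18 − 17) − 0 = 1, and there is no ∂_3, so H_2 ≅ Z.

(K is a triangulation of the torus T^2.)

H_0 = Z,  H_1 = Z^2,  H_2 = Z.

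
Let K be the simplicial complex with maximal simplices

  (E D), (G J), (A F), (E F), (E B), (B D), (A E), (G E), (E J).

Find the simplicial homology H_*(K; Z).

Order the vertices as A < B < D < E < F < G < J. Listing each simplex with vertices in this order, K has dimension 1 with simplices:

  0-simplices (7): A, B, D, E, F, G, J
  1-simplices (9): AE, AF, BD, BE, DE, EF, EG, EJ, GJ

Hence C_0 ≅ Z^7, C_1 ≅ Z^9.

∂_1: C_1 → C_0 maps an edge to its endpoints' difference, ∂[p,q] = q − p.
This gives a 7×9 integer matrix of rank 6; reducing to Smith normal form yields diagonal entries (1,1,1,1,1,1).

Computing H_k = (kernel of ∂_k) / (image of ∂_{k+1}):

  H_0: rank C_0 − rank ∂_1 = 7 − 6 = 1, and the invariant factors of ∂_1 are all 1, so H_0 = Z.
  H_1: rank ker ∂_1 − rank ∂_2 = (9 − 6) − 0 = 3, and there is no ∂_2, so H_1 = Z^3.

As a check, the Euler characteristic is 7 − 9 = -2, which agrees with 1 − 3 = -2.
(K is a triangulation of a wedge of 3 circles.)

H_0 ≅ Z,  H_1 ≅ Z^3.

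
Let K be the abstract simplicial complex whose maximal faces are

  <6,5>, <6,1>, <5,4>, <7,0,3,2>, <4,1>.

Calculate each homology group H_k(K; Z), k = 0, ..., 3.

H_0 ≅ Z^2,  H_1 ≅ Z,  H_2 = 0,  H_3 = 0.

Fix the vertex order 0 < 1 < 2 < 3 < 4 < 5 < 6 < 7 and write every simplex with vertices in increasing order. Then dim K = 3 and the simplices of K are:

  0-simplices (8): [0], [1], [2], [3], [4], [5], [6], [7]
  1-simplices (10): [0,2], [0,3], [0,7], [1,4], [1,6], [2,3], [2,7], [3,7], [4,5], [5,6]
  2-simplices (4): [0,2,3], [0,2,7], [0,3,7], [2,3,7]
  3-simplices (1): [0,2,3,7]

giving chain groups C_0 ≅ Z^8, C_1 ≅ Z^10, C_2 ≅ Z^4, C_3 ≅ Z^1.

Boundary ∂_1: C_1 → C_0 maps an edge to its endpoints' difference, ∂[p,q] = q − p. For instance
  ∂[5,6] = [6] − [5].
The 8×10 boundary matrix has rank 6 and Smith normal form diag(1,1,1,1,1,1).

Boundary ∂_2: C_2 → C_1 acts by ∂[p,q,r] = [q,r] − [p,r] + [p,q]. For instance
  ∂[2,3,7] = [3,7] − [2,7] + [2,3],
  ∂[0,3,7] = [3,7] − [0,7] + [0,3].
The 10×4 boundary matrix has rank 3 and Smith normal form diag(1,1,1).

Boundary ∂_3: C_3 → C_2 sends each 3-simplex σ to the alternating sum Σ_i (−1)^i (σ with its i-th vertex removed). For instance
  ∂[0,2,3,7] = [2,3,7] − [0,3,7] + [0,2,7] − [0,2,3].
As a 4×1 matrix over Z this has rank 1, with invariant factors (1).

Reading off H_k = ker ∂_k / im ∂_{k+1}:

  H_0: rank C_0 − rank ∂_1 = 8 − 6 = 2, and the invariant factors of ∂_1 are all 1, so H_0 ≅ Z^2.
  H_1: rank ker ∂_1 − rank ∂_2 = (10 − 6) − 3 = 1, and the invariant factors of ∂_2 are all 1, so H_1 ≅ Z.
  H_2: rank ker ∂_2 − rank ∂_3 = (4 − 3) − 1 = 0, and the invariant factors of ∂_3 are all 1, so H_2 ≅ 0.
  H_3: rank ker ∂_3 − rank ∂_4 = (1 − 1) − 0 = 0, and there is no ∂_4, so H_3 ≅ 0.

As a check, the Euler characteristic is 8 − 10 + 4 − 1 = 1, which agrees with 2 − 1 + 0 − 0 = 1.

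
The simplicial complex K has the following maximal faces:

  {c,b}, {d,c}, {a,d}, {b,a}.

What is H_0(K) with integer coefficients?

H_0 = Z.

Order the vertices as a < b < c < d. Listing each simplex with vertices in this order, K has dimension 1 with simplices:

  0-simplices (4): a, b, c, d
  1-simplices (4): ab, ad, bc, cd

Hence C_0 ≅ Z^4, C_1 ≅ Z^4.

∂_1: C_1 → C_0 is given by ∂[p,q] = [q] − [p]. For instance
  ∂cd = d − c.
The resulting 4×4 matrix has rank 3, and its Smith normal form has invariant factors (1,1,1).

Now H_k = ker ∂_k / im ∂_{k+1}, so:

  H_0: rank C_0 − rank ∂_1 = 4 − 3 = 1, and the invariant factors of ∂_1 are all 1, so H_0 = Z.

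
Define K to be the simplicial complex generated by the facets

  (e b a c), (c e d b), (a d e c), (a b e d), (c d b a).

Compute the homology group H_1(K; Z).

H_1 ≅ 0.

We work with the vertex ordering a < b < c < d < e. The simplices of K, each written with vertices in increasing order, are:

  0-simplices (5): a, b, c, d, e
  1-simplices (10): ab, ac, ad, ae, bc, bd, be, cd, ce, de
  2-simplices (10): abc, abd, abe, acd, ace, ade, bcd, bce, bde, cde
  3-simplices (5): abcd, abce, abde, acde, bcde

Hence C_0 ≅ Z^5, C_1 ≅ Z^10, C_2 ≅ Z^10, C_3 ≅ Z^5.

∂_1: C_1 → C_0 maps an edge to its endpoints' difference, ∂[p,q] = q − p. For instance
  ∂ad = d − a.
As a 5×10 matrix over Z this has rank 4, with invariant factors (1,1,1,1).

∂_2: C_2 → C_1 acts by ∂[p,q,r] = [q,r] − [p,r] + [p,q]. For instance
  ∂acd = cd − ad + ac,
  ∂bcd = cd − bd + bc.
This gives a 10×10 integer matrix of rank 6; reducing to Smith normal form yields diagonal entries (1,1,1,1,1,1).

Boundary ∂_3: C_3 → C_2 sends each 3-simplex σ to the alternating sum Σ_i (−1)^i (σ with its i-th vertex removed). For instance
  ∂acde = cde − ade + ace − acd,
  ∂abde = bde − ade + abe − abd.
The resulting 10×5 matrix has rank 4, and its Smith normal form has invariant factors (1,1,1,1).

Computing H_k = (kernel of ∂_k) / (image of ∂_{k+1}):

  H_1: rank ker ∂_1 − rank ∂_2 = (10 − 4) − 6 = 0, and the invariant factors of ∂_2 are all 1, so H_1 = 0.

(K is a triangulation of the 3-sphere S^3.)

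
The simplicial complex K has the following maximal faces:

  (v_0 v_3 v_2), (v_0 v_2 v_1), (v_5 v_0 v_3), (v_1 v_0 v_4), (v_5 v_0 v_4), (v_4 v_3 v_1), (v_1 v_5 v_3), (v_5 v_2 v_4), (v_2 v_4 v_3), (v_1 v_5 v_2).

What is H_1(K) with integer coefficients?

H_1 = Z/2.

Take the total order v_0 < v_1 < v_2 < v_3 < v_4 < v_5 on the vertex set. Then K (dimension 2) consists of the simplices:

  0-simplices (6): [v_0], [v_1], [v_2], [v_3], [v_4], [v_5]
  1-simplices (15): (15 of them)
  2-simplices (10): [v_0,v_1,v_2], [v_0,v_1,v_4], [v_0,v_2,v_3], [v_0,v_3,v_5], [v_0,v_4,v_5], [v_1,v_2,v_5], [v_1,v_3,v_4], [v_1,v_3,v_5], [v_2,v_3,v_4], [v_2,v_4,v_5]

so the chain groups are C_0 ≅ Z^6, C_1 ≅ Z^15, C_2 ≅ Z^10.

∂_1: C_1 → C_0 is given by ∂[p,q] = [q] − [p]. For instance
  ∂[v_1,v_2] = [v_2] − [v_1].
As a 6×15 matrix over Z this has rank 5, with invariant factors (1,1,1,1,1).

Boundary ∂_2: C_2 → C_1 sends each 2-simplex [p,q,r] to [q,r] − [p,r] + [p,q]. For instance
  ∂[v_0,v_1,v_4] = [v_1,v_4] − [v_0,v_4] + [v_0,v_1],
  ∂[v_1,v_3,v_4] = [v_3,v_4] − [v_1,v_4] + [v_1,v_3].
The resulting 15×10 matrix has rank 10, and its Smith normal form has invariant factors (1,1,1,1,1,1,1,1,1,2).

Reading off H_k = ker ∂_k / im ∂_{k+1}:

  H_1: rank ker ∂_1 − rank ∂_2 = (15 − 5) − 10 = 0, and ∂_2 has invariant factor 2 > 1, so H_1 ≅ Z/2.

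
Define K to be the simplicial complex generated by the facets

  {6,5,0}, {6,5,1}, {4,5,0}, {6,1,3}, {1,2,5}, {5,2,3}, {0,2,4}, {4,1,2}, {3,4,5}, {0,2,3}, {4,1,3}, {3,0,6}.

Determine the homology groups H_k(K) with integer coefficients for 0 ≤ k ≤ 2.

Take the total order 0 < 1 < 2 < 3 < 4 < 5 < 6 on the vertex set. Then K (dimension 2) consists of the simplices:

  0-simplices (7): [0], [1], [2], [3], [4], [5], [6]
  1-simplices (18): [0,2], [0,3], [0,4], [0,5], [0,6], [1,2], [1,3], [1,4], [1,5], [1,6], [2,3], [2,4], [2,5], [3,4], [3,5], [3,6], [4,5], [5,6]
  2-simplices (12): [0,2,3], [0,2,4], [0,3,6], [0,4,5], [0,5,6], [1,2,4], [1,2,5], [1,3,4], [1,3,6], [1,5,6], [2,3,5], [3,4,5]

Hence C_0 ≅ Z^7, C_1 ≅ Z^18, C_2 ≅ Z^12.

∂_1: C_1 → C_0 sends each edge [p,q] (with p < q) to q − p. For instance
  ∂[0,4] = [4] − [0].
As a 7×18 matrix over Z this has rank 6, with invariant factors (1,1,1,1,1,1).

The boundary map ∂_2: C_2 → C_1 sends each 2-simplex [p,q,r] to [q,r] − [p,r] + [p,q]. For instance
  ∂[3,4,5] = [4,5] − [3,5] + [3,4],
  ∂[0,3,6] = [3,6] − [0,6] + [0,3].
This gives a 18×12 integer matrix of rank 12; reducing to Smith normal form yields diagonal entries (1,1,1,1,1,1,1,1,1,1,1,2).

Now H_k = ker ∂_k / im ∂_{k+1}, so:

  H_0: rank C_0 − rank ∂_1 = 7 − 6 = 1, and the invariant factors of ∂_1 are all 1, so H_0 = Z.
  H_1: rank ker ∂_1 − rank ∂_2 = (18 − 6) − 12 = 0, and ∂_2 has invariant factor 2 > 1, so H_1 = Z/2Z.
  H_2: rank ker ∂_2 − rank ∂_3 = (12 − 12) − 0 = 0, and there is no ∂_3, so H_2 = 0.

As a check, the Euler characteristic is 7 − 18 + 12 = 1, which agrees with 1 − 0 + 0 = 1.

H_0 = Z,  H_1 = Z/2Z,  H_2 = 0.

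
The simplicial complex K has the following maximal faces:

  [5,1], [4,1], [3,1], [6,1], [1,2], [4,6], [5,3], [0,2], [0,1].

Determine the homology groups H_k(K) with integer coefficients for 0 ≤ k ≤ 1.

Take the total order 0 < 1 < 2 < 3 < 4 < 5 < 6 on the vertex set. Then K (dimension 1) consists of the simplices:

  0-simplices (7): [0], [1], [2], [3], [4], [5], [6]
  1-simplices (9): [0,1], [0,2], [1,2], [1,3], [1,4], [1,5], [1,6], [3,5], [4,6]

giving chain groups C_0 ≅ Z^7, C_1 ≅ Z^9.

The boundary map ∂_1: C_1 → C_0 sends each edge [p,q] (with p < q) to q − p. For instance
  ∂[1,4] = [4] − [1].
The 7×9 boundary matrix has rank 6 and Smith normal form diag(1,1,1,1,1,1).

Computing H_k = (kernel of ∂_k) / (image of ∂_{k+1}):

  H_0: rank C_0 − rank ∂_1 = 7 − 6 = 1, and the invariant factors of ∂_1 are all 1, so H_0 = Z.
  H_1: rank ker ∂_1 − rank ∂_2 = (9 − 6) − 0 = 3, and there is no ∂_2, so H_1 = Z^3.

H_0 ≅ Z,  H_1 ≅ Z^3.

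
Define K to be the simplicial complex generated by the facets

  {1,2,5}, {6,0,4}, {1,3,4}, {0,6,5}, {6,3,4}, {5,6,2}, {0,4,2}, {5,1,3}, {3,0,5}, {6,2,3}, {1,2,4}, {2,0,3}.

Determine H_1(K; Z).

Order the vertices as 0 < 1 < 2 < 3 < 4 < 5 < 6. Listing each simplex with vertices in this order, K has dimension 2 with simplices:

  0-simplices (7): [0], [1], [2], [3], [4], [5], [6]
  1-simplices (18): [0,2], [0,3], [0,4], [0,5], [0,6], [1,2], [1,3], [1,4], [1,5], [2,3], [2,4], [2,5], [2,6], [3,4], [3,5], [3,6], [4,6], [5,6]
  2-simplices (12): [0,2,3], [0,2,4], [0,3,5], [0,4,6], [0,5,6], [1,2,4], [1,2,5], [1,3,4], [1,3,5], [2,3,6], [2,5,6], [3,4,6]

giving chain groups C_0 ≅ Z^7, C_1 ≅ Z^18, C_2 ≅ Z^12.

Boundary ∂_1: C_1 → C_0 sends each edge [p,q] (with p < q) to q − p. For instance
  ∂[0,6] = [6] − [0].
The resulting 7×18 matrix has rank 6, and its Smith normal form has invariant factors (1,1,1,1,1,1).

The boundary map ∂_2: C_2 → C_1 maps a triangle to the signed sum of its edges. For instance
  ∂[1,3,5] = [3,5] − [1,5] + [1,3],
  ∂[2,5,6] = [5,6] − [2,6] + [2,5].
The resulting 18×12 matrix has rank 12, and its Smith normal form has invariant factors (1,1,1,1,1,1,1,1,1,1,1,2).

Computing H_k = (kernel of ∂_k) / (image of ∂_{k+1}):

  H_1: rank ker ∂_1 − rank ∂_2 = (18 − 6) − 12 = 0, and ∂_2 has invariant factor 2 > 1, so H_1 ≅ Z/2.

(K is a triangulation of the real projective plane RP^2.)

H_1 = Z/2.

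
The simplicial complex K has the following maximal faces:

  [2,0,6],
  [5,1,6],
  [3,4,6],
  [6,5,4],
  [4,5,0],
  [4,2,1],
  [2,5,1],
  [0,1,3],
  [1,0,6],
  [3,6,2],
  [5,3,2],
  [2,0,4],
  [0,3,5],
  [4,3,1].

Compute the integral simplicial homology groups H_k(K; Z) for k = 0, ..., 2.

H_0 ≅ Z,  H_1 ≅ Z^2,  H_2 ≅ Z.

Fix the vertex order 0 < 1 < 2 < 3 < 4 < 5 < 6 and write every simplex with vertices in increasing order. Then dim K = 2 and the simplices of K are:

  0-simplices (7): [0], [1], [2], [3], [4], [5], [6]
  1-simplices (21): [0,1], [0,2], [0,3], [0,4], [0,5], [0,6], [1,2], [1,3], [1,4], [1,5], [1,6], [2,3], [2,4], [2,5], [2,6], [3,4], [3,5], [3,6], [4,5], [4,6], [5,6]
  2-simplices (14): [0,1,3], [0,1,6], [0,2,4], [0,2,6], [0,3,5], [0,4,5], [1,2,4], [1,2,5], [1,3,4], [1,5,6], [2,3,5], [2,3,6], [3,4,6], [4,5,6]

so the chain groups are C_0 ≅ Z^7, C_1 ≅ Z^21, C_2 ≅ Z^14.

The boundary map ∂_1: C_1 → C_0 sends each edge [p,q] (with p < q) to q − p. For instance
  ∂[4,6] = [6] − [4].
This gives a 7×21 integer matrix of rank 6; reducing to Smith normal form yields diagonal entries (1,1,1,1,1,1).

Boundary ∂_2: C_2 → C_1 sends each 2-simplex [p,q,r] to [q,r] − [p,r] + [p,q]. For instance
  ∂[0,3,5] = [3,5] − [0,5] + [0,3],
  ∂[1,2,4] = [2,4] − [1,4] + [1,2].
The resulting 21×14 matrix has rank 13, and its Smith normal form has invariant factors (1,1,1,1,1,1,1,1,1,1,1,1,1).

Computing H_k = (kernel of ∂_k) / (image of ∂_{k+1}):

  H_0: rank C_0 − rank ∂_1 = 7 − 6 = 1, and the invariant factors of ∂_1 are all 1, so H_0 ≅ Z.
  H_1: rank ker ∂_1 − rank ∂_2 = (21 − 6) − 13 = 2, and the invariant factors of ∂_2 are all 1, so H_1 ≅ Z^2.
  H_2: rank ker ∂_2 − rank ∂_3 = (14 − 13) − 0 = 1, and there is no ∂_3, so H_2 ≅ Z.

(K is a triangulation of the torus T^2.)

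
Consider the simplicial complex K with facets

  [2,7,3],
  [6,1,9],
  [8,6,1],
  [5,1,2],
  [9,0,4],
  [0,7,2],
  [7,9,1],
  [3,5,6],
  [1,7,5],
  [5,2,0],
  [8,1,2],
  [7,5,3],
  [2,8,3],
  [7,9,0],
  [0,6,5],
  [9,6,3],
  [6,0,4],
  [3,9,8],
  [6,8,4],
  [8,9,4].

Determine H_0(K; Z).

H_0 = Z.

Take the total order 0 < 1 < 2 < 3 < 4 < 5 < 6 < 7 < 8 < 9 on the vertex set. Then K (dimension 2) consists of the simplices:

  0-simplices (10): [0], [1], [2], [3], [4], [5], [6], [7], [8], [9]
  1-simplices (30): (30 of them)
  2-simplices (20): (20 of them)

Hence C_0 ≅ Z^10, C_1 ≅ Z^30, C_2 ≅ Z^20.

∂_1: C_1 → C_0 is given by ∂[p,q] = [q] − [p].
The resulting 10×30 matrix has rank 9, and its Smith normal form has invariant factors (1,1,1,1,1,1,1,1,1).

∂_2: C_2 → C_1 maps a triangle to the signed sum of its edges. For instance
  ∂[2,3,8] = [3,8] − [2,8] + [2,3],
  ∂[3,5,7] = [5,7] − [3,7] + [3,5].
As a 30×20 matrix over Z this has rank 20, with invariant factors (1,1,1,1,1,1,1,1,1,1,1,1,1,1,1,1,1,1,1,2).

Now H_k = ker ∂_k / im ∂_{k+1}, so:

  H_0: rank C_0 − rank ∂_1 = 10 − 9 = 1, and the invariant factors of ∂_1 are all 1, so H_0 ≅ Z.

(K is a triangulation of the Klein bottle.)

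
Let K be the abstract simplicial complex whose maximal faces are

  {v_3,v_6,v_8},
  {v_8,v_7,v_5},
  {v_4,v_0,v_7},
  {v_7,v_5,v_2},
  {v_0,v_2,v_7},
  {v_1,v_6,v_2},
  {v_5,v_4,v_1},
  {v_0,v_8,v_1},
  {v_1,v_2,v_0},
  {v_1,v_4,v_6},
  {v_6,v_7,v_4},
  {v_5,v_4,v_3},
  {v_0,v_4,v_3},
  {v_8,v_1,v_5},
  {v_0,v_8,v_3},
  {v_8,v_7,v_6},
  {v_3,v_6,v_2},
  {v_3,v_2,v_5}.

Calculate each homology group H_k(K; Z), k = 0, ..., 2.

H_0 ≅ Z,  H_1 ≅ Z^2,  H_2 ≅ Z.

We work with the vertex ordering v_0 < v_1 < v_2 < v_3 < v_4 < v_5 < v_6 < v_7 < v_8. The simplices of K, each written with vertices in increasing order, are:

  0-simplices (9): [v_0], [v_1], [v_2], [v_3], [v_4], [v_5], [v_6], [v_7], [v_8]
  1-simplices (27): (27 of them)
  2-simplices (18): (18 of them)

giving chain groups C_0 ≅ Z^9, C_1 ≅ Z^27, C_2 ≅ Z^18.

The boundary map ∂_1: C_1 → C_0 maps an edge to its endpoints' difference, ∂[p,q] = q − p.
The 9×27 boundary matrix has rank 8 and Smith normal form diag(1,1,1,1,1,1,1,1).

∂_2: C_2 → C_1 maps a triangle to the signed sum of its edges. For instance
  ∂[v_6,v_7,v_8] = [v_7,v_8] − [v_6,v_8] + [v_6,v_7],
  ∂[v_1,v_4,v_5] = [v_4,v_5] − [v_1,v_5] + [v_1,v_4].
The resulting 27×18 matrix has rank 17, and its Smith normal form has invariant factors (1,1,1,1,1,1,1,1,1,1,1,1,1,1,1,1,1).

Computing H_k = (kernel of ∂_k) / (image of ∂_{k+1}):

  H_0: rank C_0 − rank ∂_1 = 9 − 8 = 1, and the invariant factors of ∂_1 are all 1, so H_0 ≅ Z.
  H_1: rank ker ∂_1 − rank ∂_2 = (27 − 8) − 17 = 2, and the invariant factors of ∂_2 are all 1, so H_1 ≅ Z^2.
  H_2: rank ker ∂_2 − rank ∂_3 = (18 − 17) − 0 = 1, and there is no ∂_3, so H_2 ≅ Z.

(K is a triangulation of the torus T^2.)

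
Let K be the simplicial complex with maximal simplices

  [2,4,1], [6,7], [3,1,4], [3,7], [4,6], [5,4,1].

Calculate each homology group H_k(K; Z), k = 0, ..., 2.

Order the vertices as 1 < 2 < 3 < 4 < 5 < 6 < 7. Listing each simplex with vertices in this order, K has dimension 2 with simplices:

  0-simplices (7): [1], [2], [3], [4], [5], [6], [7]
  1-simplices (10): [1,2], [1,3], [1,4], [1,5], [2,4], [3,4], [3,7], [4,5], [4,6], [6,7]
  2-simplices (3): [1,2,4], [1,3,4], [1,4,5]

so the chain groups are C_0 ≅ Z^7, C_1 ≅ Z^10, C_2 ≅ Z^3.

Boundary ∂_1: C_1 → C_0 sends each edge [p,q] (with p < q) to q − p. For instance
  ∂[6,7] = [7] − [6].
As a 7×10 matrix over Z this has rank 6, with invariant factors (1,1,1,1,1,1).

Boundary ∂_2: C_2 → C_1 sends each 2-simplex [p,q,r] to [q,r] − [p,r] + [p,q]. For instance
  ∂[1,4,5] = [4,5] − [1,5] + [1,4],
  ∂[1,2,4] = [2,4] − [1,4] + [1,2].
As a 10×3 matrix over Z this has rank 3, with invariant factors (1,1,1).

Computing H_k = (kernel of ∂_k) / (image of ∂_{k+1}):

  H_0: rank C_0 − rank ∂_1 = 7 − 6 = 1, and the invariant factors of ∂_1 are all 1, so H_0 ≅ Z.
  H_1: rank ker ∂_1 − rank ∂_2 = (10 − 6) − 3 = 1, and the invariant factors of ∂_2 are all 1, so H_1 ≅ Z.
  H_2: rank ker ∂_2 − rank ∂_3 = (3 − 3) − 0 = 0, and there is no ∂_3, so H_2 ≅ 0.

H_0 ≅ Z,  H_1 ≅ Z,  H_2 = 0.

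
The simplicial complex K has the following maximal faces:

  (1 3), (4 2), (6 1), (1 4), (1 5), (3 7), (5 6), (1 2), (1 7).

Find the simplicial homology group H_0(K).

H_0 = Z.

Order the vertices as 1 < 2 < 3 < 4 < 5 < 6 < 7. Listing each simplex with vertices in this order, K has dimension 1 with simplices:

  0-simplices (7): [1], [2], [3], [4], [5], [6], [7]
  1-simplices (9): [1,2], [1,3], [1,4], [1,5], [1,6], [1,7], [2,4], [3,7], [5,6]

so the chain groups are C_0 ≅ Z^7, C_1 ≅ Z^9.

The boundary map ∂_1: C_1 → C_0 is given by ∂[p,q] = [q] − [p].
The resulting 7×9 matrix has rank 6, and its Smith normal form has invariant factors (1,1,1,1,1,1).

Now H_k = ker ∂_k / im ∂_{k+1}, so:

  H_0: rank C_0 − rank ∂_1 = 7 − 6 = 1, and the invariant factors of ∂_1 are all 1, so H_0 ≅ Z.

(K is a triangulation of a wedge of 3 circles.)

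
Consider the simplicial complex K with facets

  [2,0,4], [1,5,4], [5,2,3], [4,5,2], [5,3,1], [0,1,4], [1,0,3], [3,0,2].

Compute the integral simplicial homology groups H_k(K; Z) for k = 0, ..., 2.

Fix the vertex order 0 < 1 < 2 < 3 < 4 < 5 and write every simplex with vertices in increasing order. Then dim K = 2 and the simplices of K are:

  0-simplices (6): [0], [1], [2], [3], [4], [5]
  1-simplices (12): [0,1], [0,2], [0,3], [0,4], [1,3], [1,4], [1,5], [2,3], [2,4], [2,5], [3,5], [4,5]
  2-simplices (8): [0,1,3], [0,1,4], [0,2,3], [0,2,4], [1,3,5], [1,4,5], [2,3,5], [2,4,5]

so the chain groups are C_0 ≅ Z^6, C_1 ≅ Z^12, C_2 ≅ Z^8.

Boundary ∂_1: C_1 → C_0 sends each edge [p,q] (with p < q) to q − p. For instance
  ∂[1,5] = [5] − [1].
The 6×12 boundary matrix has rank 5 and Smith normal form diag(1,1,1,1,1).

Boundary ∂_2: C_2 → C_1 acts by ∂[p,q,r] = [q,r] − [p,r] + [p,q]. For instance
  ∂[2,3,5] = [3,5] − [2,5] + [2,3],
  ∂[0,1,3] = [1,3] − [0,3] + [0,1].
The resulting 12×8 matrix has rank 7, and its Smith normal form has invariant factors (1,1,1,1,1,1,1).

Reading off H_k = ker ∂_k / im ∂_{k+1}:

  H_0: rank C_0 − rank ∂_1 = 6 − 5 = 1, and the invariant factors of ∂_1 are all 1, so H_0 = Z.
  H_1: rank ker ∂_1 − rank ∂_2 = (12 − 5) − 7 = 0, and the invariant factors of ∂_2 are all 1, so H_1 = 0.
  H_2: rank ker ∂_2 − rank ∂_3 = (8 − 7) − 0 = 1, and there is no ∂_3, so H_2 = Z.

As a check, the Euler characteristic is 6 − 12 + 8 = 2, which agrees with 1 − 0 + 1 = 2.
(K is a triangulation of the 2-sphere S^2.)

H_0 = Z,  H_1 = 0,  H_2 = Z.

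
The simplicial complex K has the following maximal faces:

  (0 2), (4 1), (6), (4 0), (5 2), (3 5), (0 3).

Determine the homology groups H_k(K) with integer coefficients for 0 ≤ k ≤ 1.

Order the vertices as 0 < 1 < 2 < 3 < 4 < 5 < 6. Listing each simplex with vertices in this order, K has dimension 1 with simplices:

  0-simplices (7): [0], [1], [2], [3], [4], [5], [6]
  1-simplices (6): [0,2], [0,3], [0,4], [1,4], [2,5], [3,5]

Hence C_0 ≅ Z^7, C_1 ≅ Z^6.

The boundary map ∂_1: C_1 → C_0 sends each edge [p,q] (with p < q) to q − p. For instance
  ∂[2,5] = [5] − [2].
The resulting 7×6 matrix has rank 5, and its Smith normal form has invariant factors (1,1,1,1,1).

Now H_k = ker ∂_k / im ∂_{k+1}, so:

  H_0: rank C_0 − rank ∂_1 = 7 − 5 = 2, and the invariant factors of ∂_1 are all 1, so H_0 = Z^2.
  H_1: rank ker ∂_1 − rank ∂_2 = (6 − 5) − 0 = 1, and there is no ∂_2, so H_1 = Z.

H_0 = Z^2,  H_1 = Z.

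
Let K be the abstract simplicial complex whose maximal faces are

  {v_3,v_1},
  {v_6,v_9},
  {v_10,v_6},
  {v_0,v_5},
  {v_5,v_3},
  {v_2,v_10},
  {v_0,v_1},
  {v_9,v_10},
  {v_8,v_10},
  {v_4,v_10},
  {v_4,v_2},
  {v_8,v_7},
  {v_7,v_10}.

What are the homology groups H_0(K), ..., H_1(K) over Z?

K has 11 vertices, 13 edges.
rank ∂_0 = 0, rank ∂_1 = 9 ⇒ b_0 = 11 − 0 − 9 = 2; all invariant factors of ∂_1 are 1 so no torsion. So H_0 = Z^2.
rank ∂_1 = 9, rank ∂_2 = 0 ⇒ b_1 = 13 − 9 − 0 = 4. So H_1 = Z^4.

H_0 = Z^2,  H_1 = Z^4.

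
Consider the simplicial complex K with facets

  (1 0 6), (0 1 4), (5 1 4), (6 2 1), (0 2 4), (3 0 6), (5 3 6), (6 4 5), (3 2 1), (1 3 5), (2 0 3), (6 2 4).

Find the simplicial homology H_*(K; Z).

Take the total order 0 < 1 < 2 < 3 < 4 < 5 < 6 on the vertex set. Then K (dimension 2) consists of the simplices:

  0-simplices (7): [0], [1], [2], [3], [4], [5], [6]
  1-simplices (18): [0,1], [0,2], [0,3], [0,4], [0,6], [1,2], [1,3], [1,4], [1,5], [1,6], [2,3], [2,4], [2,6], [3,5], [3,6], [4,5], [4,6], [5,6]
  2-simplices (12): [0,1,4], [0,1,6], [0,2,3], [0,2,4], [0,3,6], [1,2,3], [1,2,6], [1,3,5], [1,4,5], [2,4,6], [3,5,6], [4,5,6]

so the chain groups are C_0 ≅ Z^7, C_1 ≅ Z^18, C_2 ≅ Z^12.

Boundary ∂_1: C_1 → C_0 sends each edge [p,q] (with p < q) to q − p. For instance
  ∂[4,5] = [5] − [4].
The resulting 7×18 matrix has rank 6, and its Smith normal form has invariant factors (1,1,1,1,1,1).

∂_2: C_2 → C_1 maps a triangle to the signed sum of its edges. For instance
  ∂[2,4,6] = [4,6] − [2,6] + [2,4],
  ∂[0,3,6] = [3,6] − [0,6] + [0,3].
This gives a 18×12 integer matrix of rank 12; reducing to Smith normal form yields diagonal entries (1,1,1,1,1,1,1,1,1,1,1,2).

Reading off H_k = ker ∂_k / im ∂_{k+1}:

  H_0: rank C_0 − rank ∂_1 = 7 − 6 = 1, and the invariant factors of ∂_1 are all 1, so H_0 = Z.
  H_1: rank ker ∂_1 − rank ∂_2 = (18 − 6) − 12 = 0, and ∂_2 has invariant factor 2 > 1, so H_1 = Z/2.
  H_2: rank ker ∂_2 − rank ∂_3 = (12 − 12) − 0 = 0, and there is no ∂_3, so H_2 = 0.

H_0 ≅ Z,  H_1 ≅ Z/2,  H_2 = 0.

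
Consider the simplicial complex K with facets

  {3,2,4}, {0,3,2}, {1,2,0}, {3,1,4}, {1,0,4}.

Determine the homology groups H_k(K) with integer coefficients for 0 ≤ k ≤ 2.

Fix the vertex order 0 < 1 < 2 < 3 < 4 and write every simplex with vertices in increasing order. Then dim K = 2 and the simplices of K are:

  0-simplices (5): [0], [1], [2], [3], [4]
  1-simplices (10): [0,1], [0,2], [0,3], [0,4], [1,2], [1,3], [1,4], [2,3], [2,4], [3,4]
  2-simplices (5): [0,1,2], [0,1,4], [0,2,3], [1,3,4], [2,3,4]

so the chain groups are C_0 ≅ Z^5, C_1 ≅ Z^10, C_2 ≅ Z^5.

∂_1: C_1 → C_0 is given by ∂[p,q] = [q] − [p].
The resulting 5×10 matrix has rank 4, and its Smith normal form has invariant factors (1,1,1,1).

The boundary map ∂_2: C_2 → C_1 sends each 2-simplex [p,q,r] to [q,r] − [p,r] + [p,q]. For instance
  ∂[0,2,3] = [2,3] − [0,3] + [0,2],
  ∂[1,3,4] = [3,4] − [1,4] + [1,3].
As a 10×5 matrix over Z this has rank 5, with invariant factors (1,1,1,1,1).

From H_k ≅ ker(∂_k) / im(∂_{k+1}) we obtain:

  H_0: rank C_0 − rank ∂_1 = 5 − 4 = 1, and the invariant factors of ∂_1 are all 1, so H_0 ≅ Z.
  H_1: rank ker ∂_1 − rank ∂_2 = (10 − 4) − 5 = 1, and the invariant factors of ∂_2 are all 1, so H_1 ≅ Z.
  H_2: rank ker ∂_2 − rank ∂_3 = (5 − 5) − 0 = 0, and there is no ∂_3, so H_2 ≅ 0.

H_0 ≅ Z,  H_1 ≅ Z,  H_2 = 0.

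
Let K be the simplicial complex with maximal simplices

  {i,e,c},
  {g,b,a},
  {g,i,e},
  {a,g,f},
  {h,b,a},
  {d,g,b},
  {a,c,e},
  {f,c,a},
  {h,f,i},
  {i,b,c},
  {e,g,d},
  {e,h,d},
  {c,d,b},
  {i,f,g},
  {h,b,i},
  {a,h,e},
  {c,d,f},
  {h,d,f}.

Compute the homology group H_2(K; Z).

Take the total order a < b < c < d < e < f < g < h < i on the vertex set. Then K (dimension 2) consists of the simplices:

  0-simplices (9): a, b, c, d, e, f, g, h, i
  1-simplices (27): ab, ac, ae, af, ag, ah, bc, bd, bg, bh, bi, cd, ce, cf, ci, de, df, dg, dh, eg, eh, ei, fg, fh, fi, gi, hi
  2-simplices (18): abg, abh, ace, acf, aeh, afg, bcd, bci, bdg, bhi, cdf, cei, deg, deh, dfh, egi, fgi, fhi

Hence C_0 ≅ Z^9, C_1 ≅ Z^27, C_2 ≅ Z^18.

The boundary map ∂_1: C_1 → C_0 sends each edge [p,q] (with p < q) to q − p. For instance
  ∂ac = c − a.
The 9×27 boundary matrix has rank 8 and Smith normal form diag(1,1,1,1,1,1,1,1).

Boundary ∂_2: C_2 → C_1 sends each 2-simplex [p,q,r] to [q,r] − [p,r] + [p,q]. For instance
  ∂fgi = gi − fi + fg,
  ∂ace = ce − ae + ac.
The resulting 27×18 matrix has rank 17, and its Smith normal form has invariant factors (1,1,1,1,1,1,1,1,1,1,1,1,1,1,1,1,1).

Now H_k = ker ∂_k / im ∂_{k+1}, so:

  H_2: rank ker ∂_2 − rank ∂_3 = (18 − 17) − 0 = 1, and there is no ∂_3, so H_2 ≅ Z.

H_2 = Z.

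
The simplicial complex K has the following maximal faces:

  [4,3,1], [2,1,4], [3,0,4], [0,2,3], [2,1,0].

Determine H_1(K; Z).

We work with the vertex ordering 0 < 1 < 2 < 3 < 4. The simplices of K, each written with vertices in increasing order, are:

  0-simplices (5): [0], [1], [2], [3], [4]
  1-simplices (10): [0,1], [0,2], [0,3], [0,4], [1,2], [1,3], [1,4], [2,3], [2,4], [3,4]
  2-simplices (5): [0,1,2], [0,2,3], [0,3,4], [1,2,4], [1,3,4]

so the chain groups are C_0 ≅ Z^5, C_1 ≅ Z^10, C_2 ≅ Z^5.

Boundary ∂_1: C_1 → C_0 maps an edge to its endpoints' difference, ∂[p,q] = q − p.
This gives a 5×10 integer matrix of rank 4; reducing to Smith normal form yields diagonal entries (1,1,1,1).

The boundary map ∂_2: C_2 → C_1 sends each 2-simplex [p,q,r] to [q,r] − [p,r] + [p,q]. For instance
  ∂[0,2,3] = [2,3] − [0,3] + [0,2],
  ∂[1,2,4] = [2,4] − [1,4] + [1,2].
The resulting 10×5 matrix has rank 5, and its Smith normal form has invariant factors (1,1,1,1,1).

From H_k ≅ ker(∂_k) / im(∂_{k+1}) we obtain:

  H_1: rank ker ∂_1 − rank ∂_2 = (10 − 4) − 5 = 1, and the invariant factors of ∂_2 are all 1, so H_1 ≅ Z.

H_1 ≅ Z.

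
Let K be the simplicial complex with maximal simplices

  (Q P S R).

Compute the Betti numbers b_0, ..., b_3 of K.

b_0 = 1, b_1 = 0, b_2 = 0, b_3 = 0.

We work with the vertex ordering P < Q < R < S. The simplices of K, each written with vertices in increasing order, are:

  0-simplices (4): P, Q, R, S
  1-simplices (6): PQ, PR, PS, QR, QS, RS
  2-simplices (4): PQR, PQS, PRS, QRS
  3-simplices (1): PQRS

so the chain groups are C_0 ≅ Z^4, C_1 ≅ Z^6, C_2 ≅ Z^4, C_3 ≅ Z^1.

Boundary ∂_1: C_1 → C_0 sends each edge [p,q] (with p < q) to q − p. For instance
  ∂PS = S − P.
This gives a 4×6 integer matrix of rank 3; reducing to Smith normal form yields diagonal entries (1,1,1).

∂_2: C_2 → C_1 acts by ∂[p,q,r] = [q,r] − [p,r] + [p,q]. For instance
  ∂PQR = QR − PR + PQ,
  ∂PQS = QS − PS + PQ.
The 6×4 boundary matrix has rank 3 and Smith normal form diag(1,1,1).

∂_3: C_3 → C_2 sends each 3-simplex σ to the alternating sum Σ_i (−1)^i (σ with its i-th vertex removed). For instance
  ∂PQRS = QRS − PRS + PQS − PQR.
The resulting 4×1 matrix has rank 1, and its Smith normal form has invariant factors (1).

Now H_k = ker ∂_k / im ∂_{k+1}, so:

  H_0: rank C_0 − rank ∂_1 = 4 − 3 = 1, and the invariant factors of ∂_1 are all 1, so H_0 ≅ Z.
  H_1: rank ker ∂_1 − rank ∂_2 = (6 − 3) − 3 = 0, and the invariant factors of ∂_2 are all 1, so H_1 ≅ 0.
  H_2: rank ker ∂_2 − rank ∂_3 = (4 − 3) − 1 = 0, and the invariant factors of ∂_3 are all 1, so H_2 ≅ 0.
  H_3: rank ker ∂_3 − rank ∂_4 = (1 − 1) − 0 = 0, and there is no ∂_4, so H_3 ≅ 0.

(K is a triangulation of the 3-simplex.)

Hence the Betti numbers are b_0 = 1, b_1 = 0, b_2 = 0, b_3 = 0.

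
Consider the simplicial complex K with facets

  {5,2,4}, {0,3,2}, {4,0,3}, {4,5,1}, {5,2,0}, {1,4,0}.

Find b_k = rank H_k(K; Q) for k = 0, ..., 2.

b_0 = 1, b_1 = 1, b_2 = 0.

We work with the vertex ordering 0 < 1 < 2 < 3 < 4 < 5. The simplices of K, each written with vertices in increasing order, are:

  0-simplices (6): [0], [1], [2], [3], [4], [5]
  1-simplices (12): [0,1], [0,2], [0,3], [0,4], [0,5], [1,4], [1,5], [2,3], [2,4], [2,5], [3,4], [4,5]
  2-simplices (6): [0,1,4], [0,2,3], [0,2,5], [0,3,4], [1,4,5], [2,4,5]

Hence C_0 ≅ Z^6, C_1 ≅ Z^12, C_2 ≅ Z^6.

Boundary ∂_1: C_1 → C_0 is given by ∂[p,q] = [q] − [p]. For instance
  ∂[0,4] = [4] − [0].
This gives a 6×12 integer matrix of rank 5; reducing to Smith normal form yields diagonal entries (1,1,1,1,1).

∂_2: C_2 → C_1 acts by ∂[p,q,r] = [q,r] − [p,r] + [p,q]. For instance
  ∂[0,2,5] = [2,5] − [0,5] + [0,2],
  ∂[0,1,4] = [1,4] − [0,4] + [0,1].
The 12×6 boundary matrix has rank 6 and Smith normal form diag(1,1,1,1,1,1).

Now H_k = ker ∂_k / im ∂_{k+1}, so:

  H_0: rank C_0 − rank ∂_1 = 6 − 5 = 1, and the invariant factors of ∂_1 are all 1, so H_0 ≅ Z.
  H_1: rank ker ∂_1 − rank ∂_2 = (12 − 5) − 6 = 1, and the invariant factors of ∂_2 are all 1, so H_1 ≅ Z.
  H_2: rank ker ∂_2 − rank ∂_3 = (6 − 6) − 0 = 0, and there is no ∂_3, so H_2 ≅ 0.

(K is a triangulation of the cylinder S^1 x I.)

Hence the Betti numbers are b_0 = 1, b_1 = 1, b_2 = 0.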